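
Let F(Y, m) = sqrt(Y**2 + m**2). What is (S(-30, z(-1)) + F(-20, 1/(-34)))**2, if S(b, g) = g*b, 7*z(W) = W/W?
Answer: 23698049/56644 - 30*sqrt(462401)/119 ≈ 246.94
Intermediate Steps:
z(W) = 1/7 (z(W) = (W/W)/7 = (1/7)*1 = 1/7)
S(b, g) = b*g
(S(-30, z(-1)) + F(-20, 1/(-34)))**2 = (-30*1/7 + sqrt((-20)**2 + (1/(-34))**2))**2 = (-30/7 + sqrt(400 + (-1/34)**2))**2 = (-30/7 + sqrt(400 + 1/1156))**2 = (-30/7 + sqrt(462401/1156))**2 = (-30/7 + sqrt(462401)/34)**2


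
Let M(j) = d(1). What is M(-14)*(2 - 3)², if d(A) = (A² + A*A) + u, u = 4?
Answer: 6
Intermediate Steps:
d(A) = 4 + 2*A² (d(A) = (A² + A*A) + 4 = (A² + A²) + 4 = 2*A² + 4 = 4 + 2*A²)
M(j) = 6 (M(j) = 4 + 2*1² = 4 + 2*1 = 4 + 2 = 6)
M(-14)*(2 - 3)² = 6*(2 - 3)² = 6*(-1)² = 6*1 = 6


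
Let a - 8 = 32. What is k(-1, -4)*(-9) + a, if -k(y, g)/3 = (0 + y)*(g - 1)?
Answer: 175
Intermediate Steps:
a = 40 (a = 8 + 32 = 40)
k(y, g) = -3*y*(-1 + g) (k(y, g) = -3*(0 + y)*(g - 1) = -3*y*(-1 + g))
k(-1, -4)*(-9) + a = (3*(-1)*(1 - 1*(-4)))*(-9) + 40 = (3*(-1)*(1 + 4))*(-9) + 40 = (3*(-1)*5)*(-9) + 40 = -15*(-9) + 40 = 135 + 40 = 175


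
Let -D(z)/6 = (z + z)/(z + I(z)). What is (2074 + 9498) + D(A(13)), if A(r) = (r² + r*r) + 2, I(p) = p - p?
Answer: 11560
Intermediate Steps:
I(p) = 0
A(r) = 2 + 2*r² (A(r) = (r² + r²) + 2 = 2*r² + 2 = 2 + 2*r²)
D(z) = -12 (D(z) = -6*(z + z)/(z + 0) = -6*2*z/z = -6*2 = -12)
(2074 + 9498) + D(A(13)) = (2074 + 9498) - 12 = 11572 - 12 = 11560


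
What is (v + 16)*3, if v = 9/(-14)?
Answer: 645/14 ≈ 46.071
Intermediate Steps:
v = -9/14 (v = 9*(-1/14) = -9/14 ≈ -0.64286)
(v + 16)*3 = (-9/14 + 16)*3 = (215/14)*3 = 645/14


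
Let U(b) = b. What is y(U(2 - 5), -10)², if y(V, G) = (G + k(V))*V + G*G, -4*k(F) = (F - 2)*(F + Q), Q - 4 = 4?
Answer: 198025/16 ≈ 12377.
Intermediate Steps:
Q = 8 (Q = 4 + 4 = 8)
k(F) = -(-2 + F)*(8 + F)/4 (k(F) = -(F - 2)*(F + 8)/4 = -(-2 + F)*(8 + F)/4)
y(V, G) = G² + V*(4 + G - 3*V/2 - V²/4) (y(V, G) = (G + (4 - 3*V/2 - V²/4))*V + G*G = (4 + G - 3*V/2 - V²/4)*V + G² = V*(4 + G - 3*V/2 - V²/4) + G² = G² + V*(4 + G - 3*V/2 - V²/4))
y(U(2 - 5), -10)² = ((-10)² - 10*(2 - 5) - (2 - 5)*(-16 + (2 - 5)² + 6*(2 - 5))/4)² = (100 - 10*(-3) - ¼*(-3)*(-16 + (-3)² + 6*(-3)))² = (100 + 30 - ¼*(-3)*(-16 + 9 - 18))² = (100 + 30 - ¼*(-3)*(-25))² = (100 + 30 - 75/4)² = (445/4)² = 198025/16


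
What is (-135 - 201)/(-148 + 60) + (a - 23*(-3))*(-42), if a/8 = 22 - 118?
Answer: 322980/11 ≈ 29362.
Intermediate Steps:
a = -768 (a = 8*(22 - 118) = 8*(-96) = -768)
(-135 - 201)/(-148 + 60) + (a - 23*(-3))*(-42) = (-135 - 201)/(-148 + 60) + (-768 - 23*(-3))*(-42) = -336/(-88) + (-768 - 1*(-69))*(-42) = -336*(-1/88) + (-768 + 69)*(-42) = 42/11 - 699*(-42) = 42/11 + 29358 = 322980/11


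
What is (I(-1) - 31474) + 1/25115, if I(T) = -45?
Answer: -791599684/25115 ≈ -31519.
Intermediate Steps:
(I(-1) - 31474) + 1/25115 = (-45 - 31474) + 1/25115 = -31519 + 1/25115 = -791599684/25115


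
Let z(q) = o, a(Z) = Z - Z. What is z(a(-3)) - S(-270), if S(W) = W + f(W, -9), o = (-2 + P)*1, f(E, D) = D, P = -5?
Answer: 272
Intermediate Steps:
o = -7 (o = (-2 - 5)*1 = -7*1 = -7)
a(Z) = 0
z(q) = -7
S(W) = -9 + W (S(W) = W - 9 = -9 + W)
z(a(-3)) - S(-270) = -7 - (-9 - 270) = -7 - 1*(-279) = -7 + 279 = 272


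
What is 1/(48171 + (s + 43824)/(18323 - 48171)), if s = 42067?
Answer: 2296/110594009 ≈ 2.0761e-5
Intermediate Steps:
1/(48171 + (s + 43824)/(18323 - 48171)) = 1/(48171 + (42067 + 43824)/(18323 - 48171)) = 1/(48171 + 85891/(-29848)) = 1/(48171 + 85891*(-1/29848)) = 1/(48171 - 6607/2296) = 1/(110594009/2296) = 2296/110594009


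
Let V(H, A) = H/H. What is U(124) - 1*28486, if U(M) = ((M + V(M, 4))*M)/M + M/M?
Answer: -28360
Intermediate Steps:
V(H, A) = 1
U(M) = 2 + M (U(M) = ((M + 1)*M)/M + M/M = ((1 + M)*M)/M + 1 = (M*(1 + M))/M + 1 = (1 + M) + 1 = 2 + M)
U(124) - 1*28486 = (2 + 124) - 1*28486 = 126 - 28486 = -28360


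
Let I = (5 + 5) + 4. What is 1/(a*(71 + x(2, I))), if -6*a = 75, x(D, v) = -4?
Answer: -2/1675 ≈ -0.0011940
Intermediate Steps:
I = 14 (I = 10 + 4 = 14)
a = -25/2 (a = -⅙*75 = -25/2 ≈ -12.500)
1/(a*(71 + x(2, I))) = 1/(-25*(71 - 4)/2) = 1/(-25/2*67) = 1/(-1675/2) = -2/1675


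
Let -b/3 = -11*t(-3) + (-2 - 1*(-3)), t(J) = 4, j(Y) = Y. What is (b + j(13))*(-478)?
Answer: -67876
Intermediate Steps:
b = 129 (b = -3*(-11*4 + (-2 - 1*(-3))) = -3*(-44 + (-2 + 3)) = -3*(-44 + 1) = -3*(-43) = 129)
(b + j(13))*(-478) = (129 + 13)*(-478) = 142*(-478) = -67876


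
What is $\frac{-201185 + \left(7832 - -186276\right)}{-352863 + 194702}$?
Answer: $\frac{7077}{158161} \approx 0.044746$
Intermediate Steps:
$\frac{-201185 + \left(7832 - -186276\right)}{-352863 + 194702} = \frac{-201185 + \left(7832 + 186276\right)}{-158161} = \left(-201185 + 194108\right) \left(- \frac{1}{158161}\right) = \left(-7077\right) \left(- \frac{1}{158161}\right) = \frac{7077}{158161}$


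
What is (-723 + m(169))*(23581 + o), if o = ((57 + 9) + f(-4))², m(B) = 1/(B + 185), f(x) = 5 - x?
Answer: -3737506423/177 ≈ -2.1116e+7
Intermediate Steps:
m(B) = 1/(185 + B)
o = 5625 (o = ((57 + 9) + (5 - 1*(-4)))² = (66 + (5 + 4))² = (66 + 9)² = 75² = 5625)
(-723 + m(169))*(23581 + o) = (-723 + 1/(185 + 169))*(23581 + 5625) = (-723 + 1/354)*29206 = -255941/354*29206 = -3737506423/177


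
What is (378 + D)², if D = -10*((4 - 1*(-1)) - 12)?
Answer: 200704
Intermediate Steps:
D = 70 (D = -10*((4 + 1) - 12) = -10*(5 - 12) = -10*(-7) = 70)
(378 + D)² = (378 + 70)² = 448² = 200704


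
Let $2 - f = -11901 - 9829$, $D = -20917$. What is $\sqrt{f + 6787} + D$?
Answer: $-20917 + 19 \sqrt{79} \approx -20748.0$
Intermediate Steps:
$f = 21732$ ($f = 2 - \left(-11901 - 9829\right) = 2 - -21730 = 2 + 21730 = 21732$)
$\sqrt{f + 6787} + D = \sqrt{21732 + 6787} - 20917 = \sqrt{28519} - 20917 = 19 \sqrt{79} - 20917 = -20917 + 19 \sqrt{79}$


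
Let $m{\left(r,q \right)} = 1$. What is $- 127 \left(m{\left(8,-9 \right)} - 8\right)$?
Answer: $889$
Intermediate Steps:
$- 127 \left(m{\left(8,-9 \right)} - 8\right) = - 127 \left(1 - 8\right) = \left(-127\right) \left(-7\right) = 889$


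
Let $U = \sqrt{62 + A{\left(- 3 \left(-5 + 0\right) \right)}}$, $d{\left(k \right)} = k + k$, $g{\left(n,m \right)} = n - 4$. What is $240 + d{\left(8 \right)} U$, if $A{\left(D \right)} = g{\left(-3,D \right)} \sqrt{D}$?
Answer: $240 + 16 \sqrt{62 - 7 \sqrt{15}} \approx 334.51$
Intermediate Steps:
$g{\left(n,m \right)} = -4 + n$ ($g{\left(n,m \right)} = n - 4 = -4 + n$)
$d{\left(k \right)} = 2 k$
$A{\left(D \right)} = - 7 \sqrt{D}$ ($A{\left(D \right)} = \left(-4 - 3\right) \sqrt{D} = - 7 \sqrt{D}$)
$U = \sqrt{62 - 7 \sqrt{15}}$ ($U = \sqrt{62 - 7 \sqrt{- 3 \left(-5 + 0\right)}} = \sqrt{62 - 7 \sqrt{\left(-3\right) \left(-5\right)}} = \sqrt{62 - 7 \sqrt{15}} \approx 5.9067$)
$240 + d{\left(8 \right)} U = 240 + 2 \cdot 8 \sqrt{62 - 7 \sqrt{15}} = 240 + 16 \sqrt{62 - 7 \sqrt{15}}$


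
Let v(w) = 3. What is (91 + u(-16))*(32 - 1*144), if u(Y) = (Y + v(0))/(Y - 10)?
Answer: -10248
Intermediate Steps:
u(Y) = (3 + Y)/(-10 + Y) (u(Y) = (Y + 3)/(Y - 10) = (3 + Y)/(-10 + Y))
(91 + u(-16))*(32 - 1*144) = (91 + (3 - 16)/(-10 - 16))*(32 - 1*144) = (91 - 13/(-26))*(32 - 144) = (91 - 1/26*(-13))*(-112) = (91 + ½)*(-112) = (183/2)*(-112) = -10248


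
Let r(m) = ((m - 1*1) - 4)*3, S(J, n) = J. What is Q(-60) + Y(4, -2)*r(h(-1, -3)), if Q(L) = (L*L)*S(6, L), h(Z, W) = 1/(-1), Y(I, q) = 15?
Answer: 21330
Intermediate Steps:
h(Z, W) = -1
r(m) = -15 + 3*m (r(m) = ((m - 1) - 4)*3 = ((-1 + m) - 4)*3 = (-5 + m)*3 = -15 + 3*m)
Q(L) = 6*L**2 (Q(L) = (L*L)*6 = L**2*6 = 6*L**2)
Q(-60) + Y(4, -2)*r(h(-1, -3)) = 6*(-60)**2 + 15*(-15 + 3*(-1)) = 6*3600 + 15*(-15 - 3) = 21600 + 15*(-18) = 21600 - 270 = 21330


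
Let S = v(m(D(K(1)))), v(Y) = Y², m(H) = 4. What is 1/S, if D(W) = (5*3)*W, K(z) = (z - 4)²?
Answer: 1/16 ≈ 0.062500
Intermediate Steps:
K(z) = (-4 + z)²
D(W) = 15*W
S = 16 (S = 4² = 16)
1/S = 1/16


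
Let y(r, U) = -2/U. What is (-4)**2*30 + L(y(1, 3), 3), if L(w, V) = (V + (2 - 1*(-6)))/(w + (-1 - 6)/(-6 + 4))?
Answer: 8226/17 ≈ 483.88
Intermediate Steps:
L(w, V) = (8 + V)/(7/2 + w) (L(w, V) = (V + (2 + 6))/(w - 7/(-2)) = (V + 8)/(w - 7*(-1/2)) = (8 + V)/(w + 7/2) = (8 + V)/(7/2 + w))
(-4)**2*30 + L(y(1, 3), 3) = (-4)**2*30 + 2*(8 + 3)/(7 + 2*(-2/3)) = 16*30 + 2*11/(7 + 2*(-2*1/3)) = 480 + 2*11/(7 + 2*(-2/3)) = 480 + 2*11/(7 - 4/3) = 480 + 2*11/(17/3) = 480 + 2*(3/17)*11 = 480 + 66/17 = 8226/17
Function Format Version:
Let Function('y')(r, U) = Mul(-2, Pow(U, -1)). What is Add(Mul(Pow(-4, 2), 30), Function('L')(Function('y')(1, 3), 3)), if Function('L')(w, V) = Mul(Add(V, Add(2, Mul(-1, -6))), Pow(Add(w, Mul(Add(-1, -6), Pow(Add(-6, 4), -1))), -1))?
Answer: Rational(8226, 17) ≈ 483.88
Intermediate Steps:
Function('L')(w, V) = Mul(Pow(Add(Rational(7, 2), w), -1), Add(8, V)) (Function('L')(w, V) = Mul(Add(V, Add(2, 6)), Pow(Add(w, Mul(-7, Pow(-2, -1))), -1)) = Mul(Add(V, 8), Pow(Add(w, Mul(-7, Rational(-1, 2))), -1)) = Mul(Add(8, V), Pow(Add(w, Rational(7, 2)), -1)) = Mul(Add(8, V), Pow(Add(Rational(7, 2), w), -1)) = Mul(Pow(Add(Rational(7, 2), w), -1), Add(8, V)))
Add(Mul(Pow(-4, 2), 30), Function('L')(Function('y')(1, 3), 3)) = Add(Mul(Pow(-4, 2), 30), Mul(2, Pow(Add(7, Mul(2, Mul(-2, Pow(3, -1)))), -1), Add(8, 3))) = Add(Mul(16, 30), Mul(2, Pow(Add(7, Mul(2, Mul(-2, Rational(1, 3)))), -1), 11)) = Add(480, Mul(2, Pow(Add(7, Mul(2, Rational(-2, 3))), -1), 11)) = Add(480, Mul(2, Pow(Add(7, Rational(-4, 3)), -1), 11)) = Add(480, Mul(2, Pow(Rational(17, 3), -1), 11)) = Add(480, Mul(2, Rational(3, 17), 11)) = Add(480, Rational(66, 17)) = Rational(8226, 17)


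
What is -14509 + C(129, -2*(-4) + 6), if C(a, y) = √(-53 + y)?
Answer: -14509 + I*√39 ≈ -14509.0 + 6.245*I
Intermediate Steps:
-14509 + C(129, -2*(-4) + 6) = -14509 + √(-53 + (-2*(-4) + 6)) = -14509 + √(-53 + (8 + 6)) = -14509 + √(-53 + 14) = -14509 + √(-39) = -14509 + I*√39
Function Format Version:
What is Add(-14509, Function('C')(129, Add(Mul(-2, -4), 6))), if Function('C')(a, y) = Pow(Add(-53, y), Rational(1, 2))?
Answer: Add(-14509, Mul(I, Pow(39, Rational(1, 2)))) ≈ Add(-14509., Mul(6.2450, I))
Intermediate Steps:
Add(-14509, Function('C')(129, Add(Mul(-2, -4), 6))) = Add(-14509, Pow(Add(-53, Add(Mul(-2, -4), 6)), Rational(1, 2))) = Add(-14509, Pow(Add(-53, Add(8, 6)), Rational(1, 2))) = Add(-14509, Pow(Add(-53, 14), Rational(1, 2))) = Add(-14509, Pow(-39, Rational(1, 2))) = Add(-14509, Mul(I, Pow(39, Rational(1, 2))))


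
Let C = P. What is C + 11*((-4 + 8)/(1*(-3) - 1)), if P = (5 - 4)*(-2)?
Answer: -13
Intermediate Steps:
P = -2 (P = 1*(-2) = -2)
C = -2
C + 11*((-4 + 8)/(1*(-3) - 1)) = -2 + 11*((-4 + 8)/(1*(-3) - 1)) = -2 + 11*(4/(-3 - 1)) = -2 + 11*(4/(-4)) = -2 + 11*(4*(-1/4)) = -2 + 11*(-1) = -2 - 11 = -13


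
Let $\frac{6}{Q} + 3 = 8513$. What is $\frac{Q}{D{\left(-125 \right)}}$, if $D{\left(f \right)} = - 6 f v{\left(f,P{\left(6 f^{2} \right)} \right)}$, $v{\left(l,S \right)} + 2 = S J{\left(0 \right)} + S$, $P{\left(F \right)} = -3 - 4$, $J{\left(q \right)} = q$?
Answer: $- \frac{1}{9573750} \approx -1.0445 \cdot 10^{-7}$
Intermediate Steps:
$Q = \frac{3}{4255}$ ($Q = \frac{6}{-3 + 8513} = \frac{6}{8510} = 6 \cdot \frac{1}{8510} = \frac{3}{4255} \approx 0.00070505$)
$P{\left(F \right)} = -7$ ($P{\left(F \right)} = -3 - 4 = -7$)
$v{\left(l,S \right)} = -2 + S$ ($v{\left(l,S \right)} = -2 + \left(S 0 + S\right) = -2 + \left(0 + S\right) = -2 + S$)
$D{\left(f \right)} = 54 f$ ($D{\left(f \right)} = - 6 f \left(-2 - 7\right) = - 6 f \left(-9\right) = 54 f$)
$\frac{Q}{D{\left(-125 \right)}} = \frac{3}{4255 \cdot 54 \left(-125\right)} = \frac{3}{4255 \left(-6750\right)} = \frac{3}{4255} \left(- \frac{1}{6750}\right) = - \frac{1}{9573750}$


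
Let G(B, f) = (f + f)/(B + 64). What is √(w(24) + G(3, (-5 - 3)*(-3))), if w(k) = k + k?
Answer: 8*√3417/67 ≈ 6.9797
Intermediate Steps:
w(k) = 2*k
G(B, f) = 2*f/(64 + B) (G(B, f) = (2*f)/(64 + B) = 2*f/(64 + B))
√(w(24) + G(3, (-5 - 3)*(-3))) = √(2*24 + 2*((-5 - 3)*(-3))/(64 + 3)) = √(48 + 2*(-8*(-3))/67) = √(48 + 2*24*(1/67)) = √(48 + 48/67) = √(3264/67) = 8*√3417/67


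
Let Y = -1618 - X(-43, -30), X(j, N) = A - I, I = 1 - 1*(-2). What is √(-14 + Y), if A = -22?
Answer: I*√1607 ≈ 40.087*I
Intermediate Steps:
I = 3 (I = 1 + 2 = 3)
X(j, N) = -25 (X(j, N) = -22 - 1*3 = -22 - 3 = -25)
Y = -1593 (Y = -1618 - 1*(-25) = -1618 + 25 = -1593)
√(-14 + Y) = √(-14 - 1593) = √(-1607) = I*√1607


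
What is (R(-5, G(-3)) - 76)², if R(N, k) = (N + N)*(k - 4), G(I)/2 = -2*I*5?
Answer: 404496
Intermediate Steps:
G(I) = -20*I (G(I) = 2*(-2*I*5) = 2*(-10*I) = -20*I)
R(N, k) = 2*N*(-4 + k) (R(N, k) = (2*N)*(-4 + k) = 2*N*(-4 + k))
(R(-5, G(-3)) - 76)² = (2*(-5)*(-4 - 20*(-3)) - 76)² = (2*(-5)*(-4 + 60) - 76)² = (2*(-5)*56 - 76)² = (-560 - 76)² = (-636)² = 404496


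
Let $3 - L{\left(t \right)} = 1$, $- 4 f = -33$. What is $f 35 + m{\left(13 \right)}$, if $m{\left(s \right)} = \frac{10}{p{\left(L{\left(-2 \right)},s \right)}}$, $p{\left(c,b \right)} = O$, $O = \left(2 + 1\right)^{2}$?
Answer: $\frac{10435}{36} \approx 289.86$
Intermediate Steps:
$f = \frac{33}{4}$ ($f = \left(- \frac{1}{4}\right) \left(-33\right) = \frac{33}{4} \approx 8.25$)
$L{\left(t \right)} = 2$ ($L{\left(t \right)} = 3 - 1 = 2$)
$O = 9$ ($O = 3^{2} = 9$)
$p{\left(c,b \right)} = 9$
$m{\left(s \right)} = \frac{10}{9}$
$f 35 + m{\left(13 \right)} = \frac{33}{4} \cdot 35 + \frac{10}{9} = \frac{1155}{4} + \frac{10}{9} = \frac{10435}{36}$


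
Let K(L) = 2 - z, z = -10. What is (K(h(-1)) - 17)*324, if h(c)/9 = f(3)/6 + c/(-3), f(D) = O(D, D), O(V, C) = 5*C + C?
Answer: -1620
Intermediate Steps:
O(V, C) = 6*C
f(D) = 6*D
h(c) = 27 - 3*c (h(c) = 9*((6*3)/6 + c/(-3)) = 9*(18*(⅙) + c*(-⅓)) = 9*(3 - c/3) = 27 - 3*c)
K(L) = 12 (K(L) = 2 - 1*(-10) = 2 + 10 = 12)
(K(h(-1)) - 17)*324 = (12 - 17)*324 = -5*324 = -1620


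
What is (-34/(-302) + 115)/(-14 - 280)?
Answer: -2897/7399 ≈ -0.39154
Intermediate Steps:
(-34/(-302) + 115)/(-14 - 280) = (-34*(-1/302) + 115)/(-294) = (17/151 + 115)*(-1/294) = (17382/151)*(-1/294) = -2897/7399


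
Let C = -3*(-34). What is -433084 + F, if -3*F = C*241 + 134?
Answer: -1323968/3 ≈ -4.4132e+5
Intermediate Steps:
C = 102
F = -24716/3 (F = -(102*241 + 134)/3 = -(24582 + 134)/3 = -⅓*24716 = -24716/3 ≈ -8238.7)
-433084 + F = -433084 - 24716/3 = -1323968/3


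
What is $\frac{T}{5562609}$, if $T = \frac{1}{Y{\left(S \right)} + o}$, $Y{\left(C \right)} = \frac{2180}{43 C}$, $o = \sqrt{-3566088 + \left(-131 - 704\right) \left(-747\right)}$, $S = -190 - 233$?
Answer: $- \frac{307380}{41975876221201232063} - \frac{7693947 i \sqrt{326927}}{41975876221201232063} \approx -7.3228 \cdot 10^{-15} - 1.048 \cdot 10^{-10} i$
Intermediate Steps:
$S = -423$ ($S = -190 - 233 = -423$)
$o = 3 i \sqrt{326927}$ ($o = \sqrt{-3566088 - -623745} = \sqrt{-3566088 + 623745} = \sqrt{-2942343} = 3 i \sqrt{326927} \approx 1715.3 i$)
$Y{\left(C \right)} = \frac{2180}{43 C}$ ($Y{\left(C \right)} = 2180 \frac{1}{43 C} = \frac{2180}{43 C}$)
$T = \frac{1}{- \frac{2180}{18189} + 3 i \sqrt{326927}}$ ($T = \frac{1}{\frac{2180}{43 \left(-423\right)} + 3 i \sqrt{326927}} = \frac{1}{\frac{2180}{43} \left(- \frac{1}{423}\right) + 3 i \sqrt{326927}} = \frac{1}{- \frac{2180}{18189} + 3 i \sqrt{326927}} \approx -4.1 \cdot 10^{-8} - 0.00058298 i$)
$\frac{T}{5562609} = \frac{- \frac{39652020}{973443941958703} - \frac{992519163 i \sqrt{326927}}{973443941958703}}{5562609} = \left(- \frac{39652020}{973443941958703} - \frac{992519163 i \sqrt{326927}}{973443941958703}\right) \frac{1}{5562609} = - \frac{307380}{41975876221201232063} - \frac{7693947 i \sqrt{326927}}{41975876221201232063}$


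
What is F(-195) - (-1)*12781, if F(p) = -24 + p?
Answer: 12562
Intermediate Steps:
F(-195) - (-1)*12781 = (-24 - 195) - (-1)*12781 = -219 - 1*(-12781) = -219 + 12781 = 12562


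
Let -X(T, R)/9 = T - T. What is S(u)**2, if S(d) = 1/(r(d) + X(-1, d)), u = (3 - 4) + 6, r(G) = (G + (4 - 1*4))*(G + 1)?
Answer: 1/900 ≈ 0.0011111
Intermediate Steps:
r(G) = G*(1 + G) (r(G) = (G + (4 - 4))*(1 + G) = (G + 0)*(1 + G) = G*(1 + G))
X(T, R) = 0 (X(T, R) = -9*(T - T) = -9*0 = 0)
u = 5 (u = -1 + 6 = 5)
S(d) = 1/(d*(1 + d)) (S(d) = 1/(d*(1 + d) + 0) = 1/(d*(1 + d)))
S(u)**2 = (1/(5*(1 + 5)))**2 = ((1/5)/6)**2 = ((1/5)*(1/6))**2 = (1/30)**2 = 1/900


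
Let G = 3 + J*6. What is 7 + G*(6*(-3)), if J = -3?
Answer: 277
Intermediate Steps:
G = -15 (G = 3 - 3*6 = 3 - 18 = -15)
7 + G*(6*(-3)) = 7 - 90*(-3) = 7 - 15*(-18) = 7 + 270 = 277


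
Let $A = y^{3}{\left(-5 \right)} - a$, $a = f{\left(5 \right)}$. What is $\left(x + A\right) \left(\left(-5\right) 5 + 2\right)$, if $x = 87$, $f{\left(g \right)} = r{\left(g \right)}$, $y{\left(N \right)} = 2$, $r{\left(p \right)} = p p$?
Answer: $-1610$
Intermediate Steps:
$r{\left(p \right)} = p^{2}$
$f{\left(g \right)} = g^{2}$
$a = 25$ ($a = 5^{2} = 25$)
$A = -17$ ($A = 2^{3} - 25 = 8 - 25 = -17$)
$\left(x + A\right) \left(\left(-5\right) 5 + 2\right) = \left(87 - 17\right) \left(\left(-5\right) 5 + 2\right) = 70 \left(-25 + 2\right) = 70 \left(-23\right) = -1610$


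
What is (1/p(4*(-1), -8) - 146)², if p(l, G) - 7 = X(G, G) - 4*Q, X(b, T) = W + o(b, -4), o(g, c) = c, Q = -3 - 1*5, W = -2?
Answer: 23203489/1089 ≈ 21307.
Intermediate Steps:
Q = -8 (Q = -3 - 5 = -8)
X(b, T) = -6 (X(b, T) = -2 - 4 = -6)
p(l, G) = 33 (p(l, G) = 7 + (-6 - 4*(-8)) = 7 + (-6 - 1*(-32)) = 7 + (-6 + 32) = 7 + 26 = 33)
(1/p(4*(-1), -8) - 146)² = (1/33 - 146)² = (-4817/33)² = 23203489/1089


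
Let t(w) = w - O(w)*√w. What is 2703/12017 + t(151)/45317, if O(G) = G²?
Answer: 124306418/544574389 - 22801*√151/45317 ≈ -5.9545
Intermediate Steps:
t(w) = w - w^(5/2) (t(w) = w - w²*√w = w - w^(5/2))
2703/12017 + t(151)/45317 = 2703/12017 + (151 - 151^(5/2))/45317 = 2703*(1/12017) + (151 - 22801*√151)*(1/45317) = 2703/12017 + (151 - 22801*√151)*(1/45317) = 2703/12017 + (151/45317 - 22801*√151/45317) = 124306418/544574389 - 22801*√151/45317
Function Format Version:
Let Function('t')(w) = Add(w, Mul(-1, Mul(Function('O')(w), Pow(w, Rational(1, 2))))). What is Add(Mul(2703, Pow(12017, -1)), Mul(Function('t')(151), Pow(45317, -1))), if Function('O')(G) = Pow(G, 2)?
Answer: Add(Rational(124306418, 544574389), Mul(Rational(-22801, 45317), Pow(151, Rational(1, 2)))) ≈ -5.9545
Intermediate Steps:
Function('t')(w) = Add(w, Mul(-1, Pow(w, Rational(5, 2)))) (Function('t')(w) = Add(w, Mul(-1, Mul(Pow(w, 2), Pow(w, Rational(1, 2))))) = Add(w, Mul(-1, Pow(w, Rational(5, 2)))))
Add(Mul(2703, Pow(12017, -1)), Mul(Function('t')(151), Pow(45317, -1))) = Add(Mul(2703, Pow(12017, -1)), Mul(Add(151, Mul(-1, Pow(151, Rational(5, 2)))), Pow(45317, -1))) = Add(Mul(2703, Rational(1, 12017)), Mul(Add(151, Mul(-1, Mul(22801, Pow(151, Rational(1, 2))))), Rational(1, 45317))) = Add(Rational(2703, 12017), Mul(Add(151, Mul(-22801, Pow(151, Rational(1, 2)))), Rational(1, 45317))) = Add(Rational(2703, 12017), Add(Rational(151, 45317), Mul(Rational(-22801, 45317), Pow(151, Rational(1, 2))))) = Add(Rational(124306418, 544574389), Mul(Rational(-22801, 45317), Pow(151, Rational(1, 2))))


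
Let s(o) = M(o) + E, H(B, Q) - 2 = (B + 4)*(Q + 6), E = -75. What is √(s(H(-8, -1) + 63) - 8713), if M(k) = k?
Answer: I*√8743 ≈ 93.504*I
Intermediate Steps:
H(B, Q) = 2 + (4 + B)*(6 + Q) (H(B, Q) = 2 + (B + 4)*(Q + 6) = 2 + (4 + B)*(6 + Q))
s(o) = -75 + o (s(o) = o - 75 = -75 + o)
√(s(H(-8, -1) + 63) - 8713) = √((-75 + ((26 + 4*(-1) + 6*(-8) - 8*(-1)) + 63)) - 8713) = √((-75 + ((26 - 4 - 48 + 8) + 63)) - 8713) = √((-75 + (-18 + 63)) - 8713) = √((-75 + 45) - 8713) = √(-30 - 8713) = √(-8743) = I*√8743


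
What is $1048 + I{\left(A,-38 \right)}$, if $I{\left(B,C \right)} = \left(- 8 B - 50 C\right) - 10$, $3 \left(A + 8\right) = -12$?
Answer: $3034$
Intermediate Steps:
$A = -12$ ($A = -8 + \frac{1}{3} \left(-12\right) = -8 - 4 = -12$)
$I{\left(B,C \right)} = -10 - 50 C - 8 B$ ($I{\left(B,C \right)} = \left(- 50 C - 8 B\right) - 10 = -10 - 50 C - 8 B$)
$1048 + I{\left(A,-38 \right)} = 1048 - -1986 = 1048 + \left(-10 + 1900 + 96\right) = 1048 + 1986 = 3034$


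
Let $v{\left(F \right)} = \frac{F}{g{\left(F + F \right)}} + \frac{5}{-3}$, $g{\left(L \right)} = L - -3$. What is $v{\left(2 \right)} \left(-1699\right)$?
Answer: $\frac{49271}{21} \approx 2346.2$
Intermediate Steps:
$g{\left(L \right)} = 3 + L$ ($g{\left(L \right)} = L + 3 = 3 + L$)
$v{\left(F \right)} = - \frac{5}{3} + \frac{F}{3 + 2 F}$ ($v{\left(F \right)} = \frac{F}{3 + \left(F + F\right)} + \frac{5}{-3} = \frac{F}{3 + 2 F} + 5 \left(- \frac{1}{3}\right) = \frac{F}{3 + 2 F} - \frac{5}{3} = - \frac{5}{3} + \frac{F}{3 + 2 F}$)
$v{\left(2 \right)} \left(-1699\right) = \frac{-15 - 14}{3 \left(3 + 2 \cdot 2\right)} \left(-1699\right) = \frac{-15 - 14}{3 \left(3 + 4\right)} \left(-1699\right) = \frac{1}{3} \cdot \frac{1}{7} \left(-29\right) \left(-1699\right) = \left(- \frac{29}{21}\right) \left(-1699\right) = \frac{49271}{21}$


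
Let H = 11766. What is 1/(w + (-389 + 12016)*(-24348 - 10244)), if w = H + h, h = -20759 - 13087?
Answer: -1/402223264 ≈ -2.4862e-9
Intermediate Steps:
h = -33846
w = -22080 (w = 11766 - 33846 = -22080)
1/(w + (-389 + 12016)*(-24348 - 10244)) = 1/(-22080 + (-389 + 12016)*(-24348 - 10244)) = 1/(-22080 + 11627*(-34592)) = 1/(-22080 - 402201184) = 1/(-402223264) = -1/402223264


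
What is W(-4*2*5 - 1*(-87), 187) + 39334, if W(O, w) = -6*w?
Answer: 38212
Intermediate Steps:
W(-4*2*5 - 1*(-87), 187) + 39334 = -6*187 + 39334 = -1122 + 39334 = 38212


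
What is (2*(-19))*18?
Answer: -684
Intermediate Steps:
(2*(-19))*18 = -38*18 = -684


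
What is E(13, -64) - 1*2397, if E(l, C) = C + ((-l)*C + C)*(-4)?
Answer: -5533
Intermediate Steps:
E(l, C) = -3*C + 4*C*l (E(l, C) = C + (-C*l + C)*(-4) = C + (C - C*l)*(-4) = C + (-4*C + 4*C*l) = -3*C + 4*C*l)
E(13, -64) - 1*2397 = -64*(-3 + 4*13) - 1*2397 = -64*(-3 + 52) - 2397 = -64*49 - 2397 = -3136 - 2397 = -5533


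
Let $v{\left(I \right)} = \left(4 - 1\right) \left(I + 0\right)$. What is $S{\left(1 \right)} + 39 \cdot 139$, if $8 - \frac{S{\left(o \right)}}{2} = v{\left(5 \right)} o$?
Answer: $5407$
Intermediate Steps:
$v{\left(I \right)} = 3 I$ ($v{\left(I \right)} = \left(4 - 1\right) I = 3 I$)
$S{\left(o \right)} = 16 - 30 o$ ($S{\left(o \right)} = 16 - 2 \cdot 3 \cdot 5 o = 16 - 2 \cdot 15 o = 16 - 30 o$)
$S{\left(1 \right)} + 39 \cdot 139 = \left(16 - 30\right) + 39 \cdot 139 = \left(16 - 30\right) + 5421 = -14 + 5421 = 5407$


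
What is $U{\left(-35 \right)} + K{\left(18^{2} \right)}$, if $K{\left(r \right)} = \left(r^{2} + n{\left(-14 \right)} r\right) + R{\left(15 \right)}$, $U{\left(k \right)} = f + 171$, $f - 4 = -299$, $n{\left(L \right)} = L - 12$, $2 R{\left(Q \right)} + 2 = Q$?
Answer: $\frac{192869}{2} \approx 96435.0$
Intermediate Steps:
$R{\left(Q \right)} = -1 + \frac{Q}{2}$
$n{\left(L \right)} = -12 + L$
$f = -295$ ($f = 4 - 299 = -295$)
$U{\left(k \right)} = -124$ ($U{\left(k \right)} = -295 + 171 = -124$)
$K{\left(r \right)} = \frac{13}{2} + r^{2} - 26 r$ ($K{\left(r \right)} = \left(r^{2} + \left(-12 - 14\right) r\right) + \left(-1 + \frac{1}{2} \cdot 15\right) = \left(r^{2} - 26 r\right) + \left(-1 + \frac{15}{2}\right) = \left(r^{2} - 26 r\right) + \frac{13}{2} = \frac{13}{2} + r^{2} - 26 r$)
$U{\left(-35 \right)} + K{\left(18^{2} \right)} = -124 + \left(\frac{13}{2} + \left(18^{2}\right)^{2} - 26 \cdot 18^{2}\right) = -124 + \left(\frac{13}{2} + 324^{2} - 8424\right) = -124 + \left(\frac{13}{2} + 104976 - 8424\right) = -124 + \frac{193117}{2} = \frac{192869}{2}$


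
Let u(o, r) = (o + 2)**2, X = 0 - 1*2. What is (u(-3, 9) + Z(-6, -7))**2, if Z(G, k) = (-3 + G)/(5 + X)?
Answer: 4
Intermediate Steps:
X = -2 (X = 0 - 2 = -2)
Z(G, k) = -1 + G/3 (Z(G, k) = (-3 + G)/(5 - 2) = (-3 + G)/3 = (-3 + G)*(1/3) = -1 + G/3)
u(o, r) = (2 + o)**2
(u(-3, 9) + Z(-6, -7))**2 = ((2 - 3)**2 + (-1 + (1/3)*(-6)))**2 = ((-1)**2 + (-1 - 2))**2 = (1 - 3)**2 = (-2)**2 = 4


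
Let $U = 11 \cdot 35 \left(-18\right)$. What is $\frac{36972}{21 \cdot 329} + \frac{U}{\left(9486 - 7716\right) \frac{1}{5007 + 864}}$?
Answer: $- \frac{3122603787}{135877} \approx -22981.0$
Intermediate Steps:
$U = -6930$ ($U = 385 \left(-18\right) = -6930$)
$\frac{36972}{21 \cdot 329} + \frac{U}{\left(9486 - 7716\right) \frac{1}{5007 + 864}} = \frac{36972}{21 \cdot 329} - \frac{6930}{\left(9486 - 7716\right) \frac{1}{5007 + 864}} = \frac{36972}{6909} - \frac{6930}{1770 \cdot \frac{1}{5871}} = 36972 \cdot \frac{1}{6909} - \frac{6930}{1770 \cdot \frac{1}{5871}} = \frac{12324}{2303} - \frac{6930}{\frac{590}{1957}} = \frac{12324}{2303} - \frac{1356201}{59} = - \frac{3122603787}{135877}$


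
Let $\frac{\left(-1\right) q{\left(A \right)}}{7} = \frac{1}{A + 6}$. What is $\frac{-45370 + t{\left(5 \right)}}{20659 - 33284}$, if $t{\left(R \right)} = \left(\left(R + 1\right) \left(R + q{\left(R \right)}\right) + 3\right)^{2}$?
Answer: $\frac{5386729}{1527625} \approx 3.5262$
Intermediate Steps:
$q{\left(A \right)} = - \frac{7}{6 + A}$ ($q{\left(A \right)} = - \frac{7}{A + 6} = - \frac{7}{6 + A}$)
$t{\left(R \right)} = \left(3 + \left(1 + R\right) \left(R - \frac{7}{6 + R}\right)\right)^{2}$ ($t{\left(R \right)} = \left(\left(R + 1\right) \left(R - \frac{7}{6 + R}\right) + 3\right)^{2} = \left(\left(1 + R\right) \left(R - \frac{7}{6 + R}\right) + 3\right)^{2} = \left(3 + \left(1 + R\right) \left(R - \frac{7}{6 + R}\right)\right)^{2}$)
$\frac{-45370 + t{\left(5 \right)}}{20659 - 33284} = \frac{-45370 + \frac{\left(11 + 5^{3} + 2 \cdot 5 + 7 \cdot 5^{2}\right)^{2}}{\left(6 + 5\right)^{2}}}{20659 - 33284} = \frac{-45370 + \frac{\left(11 + 125 + 10 + 7 \cdot 25\right)^{2}}{121}}{-12625} = \left(-45370 + \frac{\left(11 + 125 + 10 + 175\right)^{2}}{121}\right) \left(- \frac{1}{12625}\right) = \left(-45370 + \frac{321^{2}}{121}\right) \left(- \frac{1}{12625}\right) = \left(-45370 + \frac{1}{121} \cdot 103041\right) \left(- \frac{1}{12625}\right) = \left(-45370 + \frac{103041}{121}\right) \left(- \frac{1}{12625}\right) = \left(- \frac{5386729}{121}\right) \left(- \frac{1}{12625}\right) = \frac{5386729}{1527625}$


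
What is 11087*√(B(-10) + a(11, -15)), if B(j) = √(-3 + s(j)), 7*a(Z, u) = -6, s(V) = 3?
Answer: 11087*I*√42/7 ≈ 10265.0*I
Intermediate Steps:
a(Z, u) = -6/7 (a(Z, u) = (⅐)*(-6) = -6/7)
B(j) = 0 (B(j) = √(-3 + 3) = √0 = 0)
11087*√(B(-10) + a(11, -15)) = 11087*√(0 - 6/7) = 11087*√(-6/7) = 11087*(I*√42/7) = 11087*I*√42/7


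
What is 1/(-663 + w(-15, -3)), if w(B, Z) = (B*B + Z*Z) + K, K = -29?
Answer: -1/458 ≈ -0.0021834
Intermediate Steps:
w(B, Z) = -29 + B² + Z² (w(B, Z) = (B*B + Z*Z) - 29 = (B² + Z²) - 29 = -29 + B² + Z²)
1/(-663 + w(-15, -3)) = 1/(-663 + (-29 + (-15)² + (-3)²)) = 1/(-663 + (-29 + 225 + 9)) = 1/(-663 + 205) = 1/(-458) = -1/458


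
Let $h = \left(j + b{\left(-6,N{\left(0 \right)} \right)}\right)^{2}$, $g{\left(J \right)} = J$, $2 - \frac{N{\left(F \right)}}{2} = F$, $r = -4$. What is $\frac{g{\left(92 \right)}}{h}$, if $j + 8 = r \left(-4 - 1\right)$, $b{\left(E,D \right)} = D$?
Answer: $\frac{23}{64} \approx 0.35938$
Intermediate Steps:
$N{\left(F \right)} = 4 - 2 F$
$j = 12$ ($j = -8 - 4 \left(-4 - 1\right) = -8 - -20 = -8 + 20 = 12$)
$h = 256$ ($h = \left(12 + \left(4 - 0\right)\right)^{2} = \left(12 + \left(4 + 0\right)\right)^{2} = \left(12 + 4\right)^{2} = 16^{2} = 256$)
$\frac{g{\left(92 \right)}}{h} = \frac{92}{256} = 92 \cdot \frac{1}{256} = \frac{23}{64}$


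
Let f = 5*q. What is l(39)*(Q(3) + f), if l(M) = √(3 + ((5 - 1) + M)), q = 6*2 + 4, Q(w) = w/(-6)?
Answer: 159*√46/2 ≈ 539.20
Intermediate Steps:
Q(w) = -w/6 (Q(w) = w*(-⅙) = -w/6)
q = 16 (q = 12 + 4 = 16)
f = 80 (f = 5*16 = 80)
l(M) = √(7 + M) (l(M) = √(3 + (4 + M)) = √(7 + M))
l(39)*(Q(3) + f) = √(7 + 39)*(-⅙*3 + 80) = √46*(-½ + 80) = √46*(159/2) = 159*√46/2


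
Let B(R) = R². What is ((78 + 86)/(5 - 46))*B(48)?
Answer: -9216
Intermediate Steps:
((78 + 86)/(5 - 46))*B(48) = ((78 + 86)/(5 - 46))*48² = (164/(-41))*2304 = (164*(-1/41))*2304 = -4*2304 = -9216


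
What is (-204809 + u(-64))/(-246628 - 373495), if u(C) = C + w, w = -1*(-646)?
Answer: 204227/620123 ≈ 0.32933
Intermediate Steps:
w = 646
u(C) = 646 + C (u(C) = C + 646 = 646 + C)
(-204809 + u(-64))/(-246628 - 373495) = (-204809 + (646 - 64))/(-246628 - 373495) = (-204809 + 582)/(-620123) = -204227*(-1/620123) = 204227/620123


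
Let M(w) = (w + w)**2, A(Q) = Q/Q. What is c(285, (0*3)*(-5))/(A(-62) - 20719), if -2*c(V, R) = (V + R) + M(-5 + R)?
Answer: 385/41436 ≈ 0.0092914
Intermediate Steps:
A(Q) = 1
M(w) = 4*w**2 (M(w) = (2*w)**2 = 4*w**2)
c(V, R) = -2*(-5 + R)**2 - R/2 - V/2 (c(V, R) = -((V + R) + 4*(-5 + R)**2)/2 = -((R + V) + 4*(-5 + R)**2)/2 = -(R + V + 4*(-5 + R)**2)/2 = -2*(-5 + R)**2 - R/2 - V/2)
c(285, (0*3)*(-5))/(A(-62) - 20719) = (-2*(-5 + (0*3)*(-5))**2 - 0*3*(-5)/2 - 1/2*285)/(1 - 20719) = (-2*(-5 + 0*(-5))**2 - 0*(-5) - 285/2)/(-20718) = (-2*(-5 + 0)**2 - 1/2*0 - 285/2)*(-1/20718) = (-2*(-5)**2 + 0 - 285/2)*(-1/20718) = (-2*25 + 0 - 285/2)*(-1/20718) = (-50 + 0 - 285/2)*(-1/20718) = -385/2*(-1/20718) = 385/41436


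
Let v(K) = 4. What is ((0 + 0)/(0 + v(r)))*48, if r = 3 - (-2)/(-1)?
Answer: 0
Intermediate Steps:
r = 1 (r = 3 - (-2)*(-1) = 3 - 1*2 = 3 - 2 = 1)
((0 + 0)/(0 + v(r)))*48 = ((0 + 0)/(0 + 4))*48 = (0/4)*48 = (0*(¼))*48 = 0*48 = 0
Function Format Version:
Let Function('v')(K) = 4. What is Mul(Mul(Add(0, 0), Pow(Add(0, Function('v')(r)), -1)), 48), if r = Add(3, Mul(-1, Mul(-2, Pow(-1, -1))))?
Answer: 0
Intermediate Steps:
r = 1 (r = Add(3, Mul(-1, Mul(-2, -1))) = Add(3, Mul(-1, 2)) = Add(3, -2) = 1)
Mul(Mul(Add(0, 0), Pow(Add(0, Function('v')(r)), -1)), 48) = Mul(Mul(Add(0, 0), Pow(Add(0, 4), -1)), 48) = Mul(Mul(0, Pow(4, -1)), 48) = Mul(Mul(0, Rational(1, 4)), 48) = Mul(0, 48) = 0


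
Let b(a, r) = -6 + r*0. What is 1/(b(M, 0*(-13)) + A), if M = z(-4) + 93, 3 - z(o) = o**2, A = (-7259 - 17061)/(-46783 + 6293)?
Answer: -4049/21862 ≈ -0.18521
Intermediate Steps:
A = 2432/4049 (A = -24320/(-40490) = -24320*(-1/40490) = 2432/4049 ≈ 0.60064)
z(o) = 3 - o**2
M = 80 (M = (3 - 1*(-4)**2) + 93 = (3 - 1*16) + 93 = (3 - 16) + 93 = -13 + 93 = 80)
b(a, r) = -6 (b(a, r) = -6 + 0 = -6)
1/(b(M, 0*(-13)) + A) = 1/(-6 + 2432/4049) = 1/(-21862/4049) = -4049/21862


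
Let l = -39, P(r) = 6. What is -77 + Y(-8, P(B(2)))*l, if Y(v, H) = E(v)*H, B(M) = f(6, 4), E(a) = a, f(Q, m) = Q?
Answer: 1795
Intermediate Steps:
B(M) = 6
Y(v, H) = H*v (Y(v, H) = v*H = H*v)
-77 + Y(-8, P(B(2)))*l = -77 + (6*(-8))*(-39) = -77 - 48*(-39) = -77 + 1872 = 1795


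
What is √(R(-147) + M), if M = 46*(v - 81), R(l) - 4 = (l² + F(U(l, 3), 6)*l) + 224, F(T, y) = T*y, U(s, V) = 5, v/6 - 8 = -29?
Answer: √7905 ≈ 88.910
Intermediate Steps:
v = -126 (v = 48 + 6*(-29) = 48 - 174 = -126)
R(l) = 228 + l² + 30*l (R(l) = 4 + ((l² + (5*6)*l) + 224) = 4 + ((l² + 30*l) + 224) = 4 + (224 + l² + 30*l) = 228 + l² + 30*l)
M = -9522 (M = 46*(-126 - 81) = 46*(-207) = -9522)
√(R(-147) + M) = √((228 + (-147)² + 30*(-147)) - 9522) = √((228 + 21609 - 4410) - 9522) = √(17427 - 9522) = √7905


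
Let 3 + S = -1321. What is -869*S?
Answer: 1150556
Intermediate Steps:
S = -1324 (S = -3 - 1321 = -1324)
-869*S = -869*(-1324) = 1150556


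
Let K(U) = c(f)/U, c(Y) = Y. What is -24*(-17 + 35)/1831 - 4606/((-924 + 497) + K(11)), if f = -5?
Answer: 45369091/4304681 ≈ 10.539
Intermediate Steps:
K(U) = -5/U
-24*(-17 + 35)/1831 - 4606/((-924 + 497) + K(11)) = -24*(-17 + 35)/1831 - 4606/((-924 + 497) - 5/11) = -24*18*(1/1831) - 4606/(-427 - 5*1/11) = -432*1/1831 - 4606/(-427 - 5/11) = -432/1831 - 4606/(-4702/11) = -432/1831 - 4606*(-11/4702) = -432/1831 + 25333/2351 = 45369091/4304681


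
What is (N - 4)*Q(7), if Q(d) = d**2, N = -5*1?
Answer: -441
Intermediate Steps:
N = -5
(N - 4)*Q(7) = (-5 - 4)*7**2 = -9*49 = -441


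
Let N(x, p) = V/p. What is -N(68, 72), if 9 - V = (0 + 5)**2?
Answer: 2/9 ≈ 0.22222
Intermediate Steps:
V = -16 (V = 9 - (0 + 5)**2 = 9 - 1*5**2 = 9 - 1*25 = 9 - 25 = -16)
N(x, p) = -16/p
-N(68, 72) = -(-16)/72 = -1*(-2/9) = 2/9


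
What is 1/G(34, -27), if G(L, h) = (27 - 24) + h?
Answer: -1/24 ≈ -0.041667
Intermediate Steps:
G(L, h) = 3 + h
1/G(34, -27) = 1/(3 - 27) = 1/(-24) = -1/24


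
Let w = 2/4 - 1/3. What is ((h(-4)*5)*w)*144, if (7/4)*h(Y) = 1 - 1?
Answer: 0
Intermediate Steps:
h(Y) = 0 (h(Y) = 4*(1 - 1)/7 = (4/7)*0 = 0)
w = ⅙ (w = 2*(¼) - 1*⅓ = ½ - ⅓ = ⅙ ≈ 0.16667)
((h(-4)*5)*w)*144 = ((0*5)*(⅙))*144 = (0*(⅙))*144 = 0*144 = 0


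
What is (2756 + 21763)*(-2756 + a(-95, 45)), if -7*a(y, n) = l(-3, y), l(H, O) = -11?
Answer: -472750839/7 ≈ -6.7536e+7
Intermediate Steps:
a(y, n) = 11/7 (a(y, n) = -1/7*(-11) = 11/7)
(2756 + 21763)*(-2756 + a(-95, 45)) = (2756 + 21763)*(-2756 + 11/7) = 24519*(-19281/7) = -472750839/7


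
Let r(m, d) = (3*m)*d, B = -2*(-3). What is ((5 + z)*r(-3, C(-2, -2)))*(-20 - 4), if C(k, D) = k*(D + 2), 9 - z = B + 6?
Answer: 0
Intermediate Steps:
B = 6
z = -3 (z = 9 - (6 + 6) = 9 - 1*12 = 9 - 12 = -3)
C(k, D) = k*(2 + D)
r(m, d) = 3*d*m
((5 + z)*r(-3, C(-2, -2)))*(-20 - 4) = ((5 - 3)*(3*(-2*(2 - 2))*(-3)))*(-20 - 4) = (2*(3*(-2*0)*(-3)))*(-24) = (2*(3*0*(-3)))*(-24) = (2*0)*(-24) = 0*(-24) = 0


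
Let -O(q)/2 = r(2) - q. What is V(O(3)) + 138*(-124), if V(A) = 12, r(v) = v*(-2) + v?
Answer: -17100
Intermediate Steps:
r(v) = -v (r(v) = -2*v + v = -v)
O(q) = 4 + 2*q (O(q) = -2*(-1*2 - q) = -2*(-2 - q) = 4 + 2*q)
V(O(3)) + 138*(-124) = 12 + 138*(-124) = 12 - 17112 = -17100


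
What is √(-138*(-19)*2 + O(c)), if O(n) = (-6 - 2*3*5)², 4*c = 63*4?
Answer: 2*√1635 ≈ 80.870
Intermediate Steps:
c = 63 (c = (63*4)/4 = (¼)*252 = 63)
O(n) = 1296 (O(n) = (-6 - 6*5)² = (-6 - 30)² = (-36)² = 1296)
√(-138*(-19)*2 + O(c)) = √(-138*(-19)*2 + 1296) = √(2622*2 + 1296) = √(5244 + 1296) = √6540 = 2*√1635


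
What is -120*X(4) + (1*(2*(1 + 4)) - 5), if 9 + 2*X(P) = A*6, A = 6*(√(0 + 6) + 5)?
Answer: -10255 - 2160*√6 ≈ -15546.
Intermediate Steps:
A = 30 + 6*√6 (A = 6*(√6 + 5) = 6*(5 + √6) = 30 + 6*√6 ≈ 44.697)
X(P) = 171/2 + 18*√6 (X(P) = -9/2 + ((30 + 6*√6)*6)/2 = -9/2 + (180 + 36*√6)/2 = -9/2 + (90 + 18*√6) = 171/2 + 18*√6)
-120*X(4) + (1*(2*(1 + 4)) - 5) = -120*(171/2 + 18*√6) + (1*(2*(1 + 4)) - 5) = (-10260 - 2160*√6) + (1*(2*5) - 5) = (-10260 - 2160*√6) + (1*10 - 5) = (-10260 - 2160*√6) + (10 - 5) = (-10260 - 2160*√6) + 5 = -10255 - 2160*√6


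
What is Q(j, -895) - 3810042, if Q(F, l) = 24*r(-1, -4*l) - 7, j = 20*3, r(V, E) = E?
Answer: -3724129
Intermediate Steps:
j = 60
Q(F, l) = -7 - 96*l (Q(F, l) = 24*(-4*l) - 7 = -96*l - 7 = -7 - 96*l)
Q(j, -895) - 3810042 = (-7 - 96*(-895)) - 3810042 = (-7 + 85920) - 3810042 = 85913 - 3810042 = -3724129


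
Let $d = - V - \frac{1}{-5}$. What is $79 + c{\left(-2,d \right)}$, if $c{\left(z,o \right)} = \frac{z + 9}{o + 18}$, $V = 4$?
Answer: $\frac{5644}{71} \approx 79.493$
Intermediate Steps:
$d = - \frac{19}{5}$ ($d = \left(-1\right) 4 - \frac{1}{-5} = -4 - - \frac{1}{5} = -4 + \frac{1}{5} = - \frac{19}{5} \approx -3.8$)
$c{\left(z,o \right)} = \frac{9 + z}{18 + o}$
$79 + c{\left(-2,d \right)} = 79 + \frac{9 - 2}{18 - \frac{19}{5}} = 79 + \frac{1}{\frac{71}{5}} \cdot 7 = 79 + \frac{5}{71} \cdot 7 = 79 + \frac{35}{71} = \frac{5644}{71}$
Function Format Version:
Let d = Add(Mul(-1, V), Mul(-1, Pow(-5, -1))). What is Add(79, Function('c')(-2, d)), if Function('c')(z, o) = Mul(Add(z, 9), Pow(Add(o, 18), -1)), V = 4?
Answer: Rational(5644, 71) ≈ 79.493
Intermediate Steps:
d = Rational(-19, 5) (d = Add(Mul(-1, 4), Mul(-1, Pow(-5, -1))) = Add(-4, Mul(-1, Rational(-1, 5))) = Add(-4, Rational(1, 5)) = Rational(-19, 5) ≈ -3.8000)
Function('c')(z, o) = Mul(Pow(Add(18, o), -1), Add(9, z)) (Function('c')(z, o) = Mul(Add(9, z), Pow(Add(18, o), -1)) = Mul(Pow(Add(18, o), -1), Add(9, z)))
Add(79, Function('c')(-2, d)) = Add(79, Mul(Pow(Add(18, Rational(-19, 5)), -1), Add(9, -2))) = Add(79, Mul(Pow(Rational(71, 5), -1), 7)) = Add(79, Mul(Rational(5, 71), 7)) = Add(79, Rational(35, 71)) = Rational(5644, 71)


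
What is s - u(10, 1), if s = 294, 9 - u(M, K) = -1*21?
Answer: 264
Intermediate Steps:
u(M, K) = 30 (u(M, K) = 9 - (-1)*21 = 9 - 1*(-21) = 9 + 21 = 30)
s - u(10, 1) = 294 - 1*30 = 294 - 30 = 264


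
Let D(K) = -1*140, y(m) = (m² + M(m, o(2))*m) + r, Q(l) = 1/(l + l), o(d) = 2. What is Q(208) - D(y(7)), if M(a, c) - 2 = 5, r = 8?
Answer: 58241/416 ≈ 140.00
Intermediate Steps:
M(a, c) = 7 (M(a, c) = 2 + 5 = 7)
Q(l) = 1/(2*l)
y(m) = 8 + m² + 7*m (y(m) = (m² + 7*m) + 8 = 8 + m² + 7*m)
D(K) = -140
Q(208) - D(y(7)) = (½)/208 - 1*(-140) = (½)*(1/208) + 140 = 1/416 + 140 = 58241/416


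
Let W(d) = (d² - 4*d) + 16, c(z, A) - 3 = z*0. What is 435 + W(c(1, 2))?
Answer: 448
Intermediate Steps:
c(z, A) = 3 (c(z, A) = 3 + z*0 = 3 + 0 = 3)
W(d) = 16 + d² - 4*d
435 + W(c(1, 2)) = 435 + (16 + 3² - 4*3) = 435 + (16 + 9 - 12) = 435 + 13 = 448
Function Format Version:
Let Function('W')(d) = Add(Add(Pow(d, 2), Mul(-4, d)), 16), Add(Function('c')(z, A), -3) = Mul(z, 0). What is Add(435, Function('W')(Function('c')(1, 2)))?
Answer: 448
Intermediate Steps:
Function('c')(z, A) = 3 (Function('c')(z, A) = Add(3, Mul(z, 0)) = Add(3, 0) = 3)
Function('W')(d) = Add(16, Pow(d, 2), Mul(-4, d))
Add(435, Function('W')(Function('c')(1, 2))) = Add(435, Add(16, Pow(3, 2), Mul(-4, 3))) = Add(435, Add(16, 9, -12)) = Add(435, 13) = 448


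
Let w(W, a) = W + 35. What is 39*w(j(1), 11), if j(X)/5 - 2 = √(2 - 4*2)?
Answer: 1755 + 195*I*√6 ≈ 1755.0 + 477.65*I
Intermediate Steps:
j(X) = 10 + 5*I*√6 (j(X) = 10 + 5*√(2 - 4*2) = 10 + 5*√(2 - 8) = 10 + 5*√(-6) = 10 + 5*(I*√6) = 10 + 5*I*√6)
w(W, a) = 35 + W
39*w(j(1), 11) = 39*(35 + (10 + 5*I*√6)) = 39*(45 + 5*I*√6) = 1755 + 195*I*√6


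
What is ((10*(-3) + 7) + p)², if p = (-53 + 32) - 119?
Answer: 26569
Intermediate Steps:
p = -140 (p = -21 - 119 = -140)
((10*(-3) + 7) + p)² = ((10*(-3) + 7) - 140)² = ((-30 + 7) - 140)² = (-23 - 140)² = (-163)² = 26569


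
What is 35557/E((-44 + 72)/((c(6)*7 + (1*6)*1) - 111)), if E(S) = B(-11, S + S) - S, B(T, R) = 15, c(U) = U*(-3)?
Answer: 1173381/499 ≈ 2351.5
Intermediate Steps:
c(U) = -3*U
E(S) = 15 - S
35557/E((-44 + 72)/((c(6)*7 + (1*6)*1) - 111)) = 35557/(15 - (-44 + 72)/((-3*6*7 + (1*6)*1) - 111)) = 35557/(15 - 28/((-18*7 + 6*1) - 111)) = 35557/(15 - 28/((-126 + 6) - 111)) = 35557/(15 - 28/(-120 - 111)) = 35557/(15 - 28/(-231)) = 35557/(15 - 28*(-1)/231) = 35557/(15 - 1*(-4/33)) = 35557/(15 + 4/33) = 35557/(499/33) = 35557*(33/499) = 1173381/499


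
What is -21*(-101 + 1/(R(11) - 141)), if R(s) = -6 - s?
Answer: 335139/158 ≈ 2121.1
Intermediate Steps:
-21*(-101 + 1/(R(11) - 141)) = -21*(-101 + 1/((-6 - 1*11) - 141)) = -21*(-101 + 1/((-6 - 11) - 141)) = -21*(-101 + 1/(-17 - 141)) = -21*(-101 + 1/(-158)) = -21*(-101 - 1/158) = -21*(-15959/158) = 335139/158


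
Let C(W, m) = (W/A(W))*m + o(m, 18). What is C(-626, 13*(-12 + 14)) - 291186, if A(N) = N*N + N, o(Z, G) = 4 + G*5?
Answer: -181932526/625 ≈ -2.9109e+5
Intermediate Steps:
o(Z, G) = 4 + 5*G
A(N) = N + N**2 (A(N) = N**2 + N = N + N**2)
C(W, m) = 94 + m/(1 + W) (C(W, m) = (W/((W*(1 + W))))*m + (4 + 5*18) = ((1/(W*(1 + W)))*W)*m + (4 + 90) = m/(1 + W) + 94 = 94 + m/(1 + W))
C(-626, 13*(-12 + 14)) - 291186 = (94 + 13*(-12 + 14) + 94*(-626))/(1 - 626) - 291186 = (94 + 13*2 - 58844)/(-625) - 291186 = -(94 + 26 - 58844)/625 - 291186 = -1/625*(-58724) - 291186 = 58724/625 - 291186 = -181932526/625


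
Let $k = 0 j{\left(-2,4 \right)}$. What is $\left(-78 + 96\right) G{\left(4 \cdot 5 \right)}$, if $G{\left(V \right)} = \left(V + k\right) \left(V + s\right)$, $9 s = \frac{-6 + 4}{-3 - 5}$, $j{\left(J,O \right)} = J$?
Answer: $7210$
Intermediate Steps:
$s = \frac{1}{36}$ ($s = \frac{\left(-6 + 4\right) \frac{1}{-3 - 5}}{9} = \frac{\left(-2\right) \frac{1}{-8}}{9} = \frac{\left(-2\right) \left(- \frac{1}{8}\right)}{9} = \frac{1}{9} \cdot \frac{1}{4} = \frac{1}{36} \approx 0.027778$)
$k = 0$ ($k = 0 \left(-2\right) = 0$)
$G{\left(V \right)} = V \left(\frac{1}{36} + V\right)$ ($G{\left(V \right)} = \left(V + 0\right) \left(V + \frac{1}{36}\right) = V \left(\frac{1}{36} + V\right)$)
$\left(-78 + 96\right) G{\left(4 \cdot 5 \right)} = \left(-78 + 96\right) 4 \cdot 5 \left(\frac{1}{36} + 4 \cdot 5\right) = 18 \cdot 20 \left(\frac{1}{36} + 20\right) = 18 \cdot 20 \cdot \frac{721}{36} = 18 \cdot \frac{3605}{9} = 7210$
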